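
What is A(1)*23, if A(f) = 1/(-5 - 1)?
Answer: -23/6 ≈ -3.8333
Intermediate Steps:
A(f) = -1/6 (A(f) = 1/(-6) = -1/6)
A(1)*23 = -1/6*23 = -23/6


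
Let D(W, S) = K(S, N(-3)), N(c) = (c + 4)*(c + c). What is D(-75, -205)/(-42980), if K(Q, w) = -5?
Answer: 1/8596 ≈ 0.00011633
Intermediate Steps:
N(c) = 2*c*(4 + c) (N(c) = (4 + c)*(2*c) = 2*c*(4 + c))
D(W, S) = -5
D(-75, -205)/(-42980) = -5/(-42980) = -5*(-1/42980) = 1/8596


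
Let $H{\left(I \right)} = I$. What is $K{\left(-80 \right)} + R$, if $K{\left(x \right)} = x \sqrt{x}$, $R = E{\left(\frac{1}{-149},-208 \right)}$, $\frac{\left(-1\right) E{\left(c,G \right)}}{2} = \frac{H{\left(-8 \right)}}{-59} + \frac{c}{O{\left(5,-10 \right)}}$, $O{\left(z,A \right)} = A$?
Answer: $- \frac{11979}{43955} - 320 i \sqrt{5} \approx -0.27253 - 715.54 i$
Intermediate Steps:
$E{\left(c,G \right)} = - \frac{16}{59} + \frac{c}{5}$ ($E{\left(c,G \right)} = - 2 \left(- \frac{8}{-59} + \frac{c}{-10}\right) = - 2 \left(\left(-8\right) \left(- \frac{1}{59}\right) + c \left(- \frac{1}{10}\right)\right) = - 2 \left(\frac{8}{59} - \frac{c}{10}\right) = - \frac{16}{59} + \frac{c}{5}$)
$R = - \frac{11979}{43955}$ ($R = - \frac{16}{59} + \frac{1}{5 \left(-149\right)} = - \frac{16}{59} + \frac{1}{5} \left(- \frac{1}{149}\right) = - \frac{16}{59} - \frac{1}{745} = - \frac{11979}{43955} \approx -0.27253$)
$K{\left(x \right)} = x^{\frac{3}{2}}$
$K{\left(-80 \right)} + R = \left(-80\right)^{\frac{3}{2}} - \frac{11979}{43955} = - 320 i \sqrt{5} - \frac{11979}{43955} = - \frac{11979}{43955} - 320 i \sqrt{5}$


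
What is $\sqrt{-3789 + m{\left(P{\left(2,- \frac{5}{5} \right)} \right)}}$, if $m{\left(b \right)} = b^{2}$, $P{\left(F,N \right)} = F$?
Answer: $i \sqrt{3785} \approx 61.522 i$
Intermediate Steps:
$\sqrt{-3789 + m{\left(P{\left(2,- \frac{5}{5} \right)} \right)}} = \sqrt{-3789 + 2^{2}} = \sqrt{-3789 + 4} = \sqrt{-3785} = i \sqrt{3785}$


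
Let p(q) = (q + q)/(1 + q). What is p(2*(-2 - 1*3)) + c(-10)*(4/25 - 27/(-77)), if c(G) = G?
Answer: -9994/3465 ≈ -2.8843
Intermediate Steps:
p(q) = 2*q/(1 + q) (p(q) = (2*q)/(1 + q) = 2*q/(1 + q))
p(2*(-2 - 1*3)) + c(-10)*(4/25 - 27/(-77)) = 2*(2*(-2 - 1*3))/(1 + 2*(-2 - 1*3)) - 10*(4/25 - 27/(-77)) = 2*(2*(-2 - 3))/(1 + 2*(-2 - 3)) - 10*(4*(1/25) - 27*(-1/77)) = 2*(2*(-5))/(1 + 2*(-5)) - 10*(4/25 + 27/77) = 2*(-10)/(1 - 10) - 10*983/1925 = 2*(-10)/(-9) - 1966/385 = 2*(-10)*(-⅑) - 1966/385 = 20/9 - 1966/385 = -9994/3465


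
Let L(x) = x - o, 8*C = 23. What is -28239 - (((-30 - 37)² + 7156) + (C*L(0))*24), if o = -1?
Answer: -39953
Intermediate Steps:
C = 23/8 (C = (⅛)*23 = 23/8 ≈ 2.8750)
L(x) = 1 + x (L(x) = x - 1*(-1) = x + 1 = 1 + x)
-28239 - (((-30 - 37)² + 7156) + (C*L(0))*24) = -28239 - (((-30 - 37)² + 7156) + (23*(1 + 0)/8)*24) = -28239 - (((-67)² + 7156) + ((23/8)*1)*24) = -28239 - ((4489 + 7156) + (23/8)*24) = -28239 - (11645 + 69) = -28239 - 1*11714 = -28239 - 11714 = -39953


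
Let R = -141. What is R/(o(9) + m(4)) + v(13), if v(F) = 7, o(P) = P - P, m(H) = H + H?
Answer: -85/8 ≈ -10.625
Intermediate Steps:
m(H) = 2*H
o(P) = 0
R/(o(9) + m(4)) + v(13) = -141/(0 + 2*4) + 7 = -141/(0 + 8) + 7 = -141/8 + 7 = -85/8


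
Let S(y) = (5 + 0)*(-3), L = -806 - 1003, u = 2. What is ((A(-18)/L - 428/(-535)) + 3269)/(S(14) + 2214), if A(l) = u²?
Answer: 29575321/19889955 ≈ 1.4869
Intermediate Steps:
A(l) = 4 (A(l) = 2² = 4)
L = -1809
S(y) = -15 (S(y) = 5*(-3) = -15)
((A(-18)/L - 428/(-535)) + 3269)/(S(14) + 2214) = ((4/(-1809) - 428/(-535)) + 3269)/(-15 + 2214) = ((4*(-1/1809) - 428*(-1/535)) + 3269)/2199 = ((-4/1809 + ⅘) + 3269)*(1/2199) = (7216/9045 + 3269)*(1/2199) = (29575321/9045)*(1/2199) = 29575321/19889955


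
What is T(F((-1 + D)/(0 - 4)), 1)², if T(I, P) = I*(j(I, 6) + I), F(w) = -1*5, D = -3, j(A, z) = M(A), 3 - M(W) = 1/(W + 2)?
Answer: 625/9 ≈ 69.444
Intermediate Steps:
M(W) = 3 - 1/(2 + W) (M(W) = 3 - 1/(W + 2) = 3 - 1/(2 + W))
j(A, z) = (5 + 3*A)/(2 + A)
F(w) = -5
T(I, P) = I*(I + (5 + 3*I)/(2 + I)) (T(I, P) = I*((5 + 3*I)/(2 + I) + I) = I*(I + (5 + 3*I)/(2 + I)))
T(F((-1 + D)/(0 - 4)), 1)² = (-5*(5 + (-5)² + 5*(-5))/(2 - 5))² = (-5*(5 + 25 - 25)/(-3))² = (-5*(-⅓)*5)² = (25/3)² = 625/9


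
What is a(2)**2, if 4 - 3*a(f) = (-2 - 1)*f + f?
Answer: 64/9 ≈ 7.1111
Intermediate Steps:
a(f) = 4/3 + 2*f/3 (a(f) = 4/3 - ((-2 - 1)*f + f)/3 = 4/3 - (-3*f + f)/3 = 4/3 - (-2)*f/3 = 4/3 + 2*f/3)
a(2)**2 = (4/3 + (2/3)*2)**2 = (4/3 + 4/3)**2 = (8/3)**2 = 64/9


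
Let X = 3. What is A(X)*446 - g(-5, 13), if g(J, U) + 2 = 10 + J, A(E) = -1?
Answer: -449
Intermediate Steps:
g(J, U) = 8 + J (g(J, U) = -2 + (10 + J) = 8 + J)
A(X)*446 - g(-5, 13) = -1*446 - (8 - 5) = -446 - 1*3 = -446 - 3 = -449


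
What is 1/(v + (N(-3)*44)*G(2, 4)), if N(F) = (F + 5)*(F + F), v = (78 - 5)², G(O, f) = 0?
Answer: 1/5329 ≈ 0.00018765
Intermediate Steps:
v = 5329 (v = 73² = 5329)
N(F) = 2*F*(5 + F) (N(F) = (5 + F)*(2*F) = 2*F*(5 + F))
1/(v + (N(-3)*44)*G(2, 4)) = 1/(5329 + ((2*(-3)*(5 - 3))*44)*0) = 1/(5329 + ((2*(-3)*2)*44)*0) = 1/(5329 - 12*44*0) = 1/(5329 - 528*0) = 1/(5329 + 0) = 1/5329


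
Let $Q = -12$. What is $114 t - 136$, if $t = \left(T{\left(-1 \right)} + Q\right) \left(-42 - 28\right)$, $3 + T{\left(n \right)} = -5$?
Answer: $159464$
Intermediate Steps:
$T{\left(n \right)} = -8$ ($T{\left(n \right)} = -3 - 5 = -8$)
$t = 1400$ ($t = \left(-8 - 12\right) \left(-42 - 28\right) = \left(-20\right) \left(-70\right) = 1400$)
$114 t - 136 = 114 \cdot 1400 - 136 = 159600 - 136 = 159464$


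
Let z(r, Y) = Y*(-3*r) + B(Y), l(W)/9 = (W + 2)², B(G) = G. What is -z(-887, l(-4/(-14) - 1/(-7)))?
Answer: -6923862/49 ≈ -1.4130e+5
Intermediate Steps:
l(W) = 9*(2 + W)² (l(W) = 9*(W + 2)² = 9*(2 + W)²)
z(r, Y) = Y - 3*Y*r (z(r, Y) = Y*(-3*r) + Y = -3*Y*r + Y = Y - 3*Y*r)
-z(-887, l(-4/(-14) - 1/(-7))) = -9*(2 + (-4/(-14) - 1/(-7)))²*(1 - 3*(-887)) = -9*(2 + (-4*(-1/14) - 1*(-⅐)))²*(1 + 2661) = -9*(2 + (2/7 + ⅐))²*2662 = -9*(2 + 3/7)²*2662 = -9*(17/7)²*2662 = -9*(289/49)*2662 = -2601*2662/49 = -1*6923862/49 = -6923862/49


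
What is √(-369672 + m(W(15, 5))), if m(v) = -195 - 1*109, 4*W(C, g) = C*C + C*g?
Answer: 2*I*√92494 ≈ 608.26*I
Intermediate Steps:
W(C, g) = C²/4 + C*g/4 (W(C, g) = (C*C + C*g)/4 = (C² + C*g)/4 = C²/4 + C*g/4)
m(v) = -304 (m(v) = -195 - 109 = -304)
√(-369672 + m(W(15, 5))) = √(-369672 - 304) = √(-369976) = 2*I*√92494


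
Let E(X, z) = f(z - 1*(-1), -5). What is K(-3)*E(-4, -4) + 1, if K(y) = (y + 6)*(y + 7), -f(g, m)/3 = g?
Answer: 109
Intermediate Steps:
f(g, m) = -3*g
E(X, z) = -3 - 3*z (E(X, z) = -3*(z - 1*(-1)) = -3*(z + 1) = -3*(1 + z) = -3 - 3*z)
K(y) = (6 + y)*(7 + y)
K(-3)*E(-4, -4) + 1 = (42 + (-3)² + 13*(-3))*(-3 - 3*(-4)) + 1 = (42 + 9 - 39)*(-3 + 12) + 1 = 12*9 + 1 = 108 + 1 = 109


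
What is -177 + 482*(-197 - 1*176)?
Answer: -179963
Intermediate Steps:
-177 + 482*(-197 - 1*176) = -177 + 482*(-197 - 176) = -177 + 482*(-373) = -177 - 179786 = -179963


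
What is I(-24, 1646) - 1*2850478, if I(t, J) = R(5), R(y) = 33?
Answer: -2850445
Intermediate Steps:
I(t, J) = 33
I(-24, 1646) - 1*2850478 = 33 - 1*2850478 = 33 - 2850478 = -2850445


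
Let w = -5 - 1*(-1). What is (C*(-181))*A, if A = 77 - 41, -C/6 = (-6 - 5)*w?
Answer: 1720224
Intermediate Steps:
w = -4 (w = -5 + 1 = -4)
C = -264 (C = -6*(-6 - 5)*(-4) = -(-66)*(-4) = -6*44 = -264)
A = 36
(C*(-181))*A = -264*(-181)*36 = 47784*36 = 1720224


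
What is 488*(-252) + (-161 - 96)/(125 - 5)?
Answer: -14757377/120 ≈ -1.2298e+5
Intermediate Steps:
488*(-252) + (-161 - 96)/(125 - 5) = -122976 - 257/120 = -14757377/120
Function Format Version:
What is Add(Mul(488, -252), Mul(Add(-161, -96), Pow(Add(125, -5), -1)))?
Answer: Rational(-14757377, 120) ≈ -1.2298e+5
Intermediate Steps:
Add(Mul(488, -252), Mul(Add(-161, -96), Pow(Add(125, -5), -1))) = Add(-122976, Mul(-257, Pow(120, -1))) = Add(-122976, Mul(-257, Rational(1, 120))) = Add(-122976, Rational(-257, 120)) = Rational(-14757377, 120)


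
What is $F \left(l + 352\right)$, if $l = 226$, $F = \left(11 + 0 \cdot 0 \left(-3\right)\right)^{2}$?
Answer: $69938$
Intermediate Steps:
$F = 121$ ($F = \left(11 + 0 \left(-3\right)\right)^{2} = \left(11 + 0\right)^{2} = 11^{2} = 121$)
$F \left(l + 352\right) = 121 \left(226 + 352\right) = 121 \cdot 578 = 69938$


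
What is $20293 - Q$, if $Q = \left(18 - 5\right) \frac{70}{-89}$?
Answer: $\frac{1806987}{89} \approx 20303.0$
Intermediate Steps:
$Q = - \frac{910}{89}$ ($Q = 13 \cdot 70 \left(- \frac{1}{89}\right) = 13 \left(- \frac{70}{89}\right) = - \frac{910}{89} \approx -10.225$)
$20293 - Q = 20293 - - \frac{910}{89} = 20293 + \frac{910}{89} = \frac{1806987}{89}$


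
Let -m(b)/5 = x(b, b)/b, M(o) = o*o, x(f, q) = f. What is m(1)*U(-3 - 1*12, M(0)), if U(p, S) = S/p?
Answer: 0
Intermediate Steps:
M(o) = o²
m(b) = -5 (m(b) = -5*b/b = -5*1 = -5)
m(1)*U(-3 - 1*12, M(0)) = -5*0²/(-3 - 1*12) = -0/(-3 - 12) = -0/(-15) = -0*(-1)/15 = -5*0 = 0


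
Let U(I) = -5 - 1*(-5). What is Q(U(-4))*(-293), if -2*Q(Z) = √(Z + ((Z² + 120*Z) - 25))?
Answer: 1465*I/2 ≈ 732.5*I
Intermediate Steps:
U(I) = 0 (U(I) = -5 + 5 = 0)
Q(Z) = -√(-25 + Z² + 121*Z)/2 (Q(Z) = -√(Z + ((Z² + 120*Z) - 25))/2 = -√(Z + (-25 + Z² + 120*Z))/2 = -√(-25 + Z² + 121*Z)/2)
Q(U(-4))*(-293) = -√(-25 + 0² + 121*0)/2*(-293) = -√(-25 + 0 + 0)/2*(-293) = -5*I/2*(-293) = 1465*I/2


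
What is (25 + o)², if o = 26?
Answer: 2601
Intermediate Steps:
(25 + o)² = (25 + 26)² = 51² = 2601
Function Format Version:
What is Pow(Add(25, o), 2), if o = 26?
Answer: 2601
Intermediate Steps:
Pow(Add(25, o), 2) = Pow(Add(25, 26), 2) = Pow(51, 2) = 2601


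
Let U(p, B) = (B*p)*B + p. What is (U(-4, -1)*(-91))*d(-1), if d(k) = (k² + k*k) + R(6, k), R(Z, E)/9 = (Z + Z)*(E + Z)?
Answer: 394576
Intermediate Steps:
U(p, B) = p + p*B² (U(p, B) = p*B² + p = p + p*B²)
R(Z, E) = 18*Z*(E + Z) (R(Z, E) = 9*((Z + Z)*(E + Z)) = 9*((2*Z)*(E + Z)) = 9*(2*Z*(E + Z)) = 18*Z*(E + Z))
d(k) = 648 + 2*k² + 108*k (d(k) = (k² + k*k) + 18*6*(k + 6) = (k² + k²) + 18*6*(6 + k) = 2*k² + (648 + 108*k) = 648 + 2*k² + 108*k)
(U(-4, -1)*(-91))*d(-1) = (-4*(1 + (-1)²)*(-91))*(648 + 2*(-1)² + 108*(-1)) = (-4*(1 + 1)*(-91))*(648 + 2*1 - 108) = (-4*2*(-91))*(648 + 2 - 108) = -8*(-91)*542 = 728*542 = 394576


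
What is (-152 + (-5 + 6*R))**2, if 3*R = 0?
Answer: 24649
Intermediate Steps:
R = 0 (R = (1/3)*0 = 0)
(-152 + (-5 + 6*R))**2 = (-152 + (-5 + 6*0))**2 = (-152 + (-5 + 0))**2 = (-152 - 5)**2 = (-157)**2 = 24649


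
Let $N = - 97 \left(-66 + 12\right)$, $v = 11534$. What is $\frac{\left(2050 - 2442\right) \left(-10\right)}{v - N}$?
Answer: $\frac{490}{787} \approx 0.62262$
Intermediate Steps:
$N = 5238$ ($N = \left(-97\right) \left(-54\right) = 5238$)
$\frac{\left(2050 - 2442\right) \left(-10\right)}{v - N} = \frac{\left(2050 - 2442\right) \left(-10\right)}{11534 - 5238} = \frac{\left(-392\right) \left(-10\right)}{11534 - 5238} = \frac{3920}{6296} = 3920 \cdot \frac{1}{6296} = \frac{490}{787}$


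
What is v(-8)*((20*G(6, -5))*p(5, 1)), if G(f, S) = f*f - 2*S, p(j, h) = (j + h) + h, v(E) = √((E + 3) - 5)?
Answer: 6440*I*√10 ≈ 20365.0*I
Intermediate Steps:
v(E) = √(-2 + E) (v(E) = √((3 + E) - 5) = √(-2 + E))
p(j, h) = j + 2*h (p(j, h) = (h + j) + h = j + 2*h)
G(f, S) = f² - 2*S
v(-8)*((20*G(6, -5))*p(5, 1)) = √(-2 - 8)*((20*(6² - 2*(-5)))*(5 + 2*1)) = √(-10)*((20*(36 + 10))*(5 + 2)) = (I*√10)*((20*46)*7) = (I*√10)*(920*7) = (I*√10)*6440 = 6440*I*√10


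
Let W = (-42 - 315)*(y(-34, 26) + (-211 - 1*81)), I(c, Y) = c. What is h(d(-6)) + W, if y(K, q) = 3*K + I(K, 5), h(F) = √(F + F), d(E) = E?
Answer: 152796 + 2*I*√3 ≈ 1.528e+5 + 3.4641*I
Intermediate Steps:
h(F) = √2*√F (h(F) = √(2*F) = √2*√F)
y(K, q) = 4*K (y(K, q) = 3*K + K = 4*K)
W = 152796 (W = (-42 - 315)*(4*(-34) + (-211 - 1*81)) = -357*(-136 + (-211 - 81)) = -357*(-136 - 292) = -357*(-428) = 152796)
h(d(-6)) + W = √2*√(-6) + 152796 = √2*(I*√6) + 152796 = 2*I*√3 + 152796 = 152796 + 2*I*√3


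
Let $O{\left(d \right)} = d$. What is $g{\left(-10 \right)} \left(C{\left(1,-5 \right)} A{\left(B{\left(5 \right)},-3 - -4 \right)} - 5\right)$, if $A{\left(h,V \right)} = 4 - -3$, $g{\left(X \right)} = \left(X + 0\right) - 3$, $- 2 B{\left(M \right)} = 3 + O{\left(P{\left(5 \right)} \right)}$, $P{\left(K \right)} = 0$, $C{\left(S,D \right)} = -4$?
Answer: $429$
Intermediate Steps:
$B{\left(M \right)} = - \frac{3}{2}$ ($B{\left(M \right)} = - \frac{3 + 0}{2} = \left(- \frac{1}{2}\right) 3 = - \frac{3}{2}$)
$g{\left(X \right)} = -3 + X$ ($g{\left(X \right)} = X - 3 = -3 + X$)
$A{\left(h,V \right)} = 7$ ($A{\left(h,V \right)} = 4 + 3 = 7$)
$g{\left(-10 \right)} \left(C{\left(1,-5 \right)} A{\left(B{\left(5 \right)},-3 - -4 \right)} - 5\right) = \left(-3 - 10\right) \left(\left(-4\right) 7 - 5\right) = - 13 \left(-28 - 5\right) = \left(-13\right) \left(-33\right) = 429$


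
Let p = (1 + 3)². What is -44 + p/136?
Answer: -746/17 ≈ -43.882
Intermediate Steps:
p = 16 (p = 4² = 16)
-44 + p/136 = -44 + 16/136 = -44 + 16*(1/136) = -44 + 2/17 = -746/17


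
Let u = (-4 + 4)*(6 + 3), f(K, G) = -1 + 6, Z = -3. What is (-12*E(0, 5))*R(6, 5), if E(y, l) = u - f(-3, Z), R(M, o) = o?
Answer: 300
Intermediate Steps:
f(K, G) = 5
u = 0 (u = 0*9 = 0)
E(y, l) = -5 (E(y, l) = 0 - 1*5 = 0 - 5 = -5)
(-12*E(0, 5))*R(6, 5) = -12*(-5)*5 = 60*5 = 300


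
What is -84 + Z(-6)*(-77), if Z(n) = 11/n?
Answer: 343/6 ≈ 57.167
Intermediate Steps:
-84 + Z(-6)*(-77) = -84 + (11/(-6))*(-77) = -84 + (11*(-1/6))*(-77) = -84 - 11/6*(-77) = -84 + 847/6 = 343/6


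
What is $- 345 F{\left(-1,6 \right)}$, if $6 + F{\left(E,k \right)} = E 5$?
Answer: $3795$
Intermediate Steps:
$F{\left(E,k \right)} = -6 + 5 E$ ($F{\left(E,k \right)} = -6 + E 5 = -6 + 5 E$)
$- 345 F{\left(-1,6 \right)} = - 345 \left(-6 + 5 \left(-1\right)\right) = - 345 \left(-6 - 5\right) = \left(-345\right) \left(-11\right) = 3795$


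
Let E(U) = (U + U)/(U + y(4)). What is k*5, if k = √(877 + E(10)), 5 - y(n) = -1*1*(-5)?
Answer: 5*√879 ≈ 148.24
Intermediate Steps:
y(n) = 0 (y(n) = 5 - (-1*1)*(-5) = 5 - (-1)*(-5) = 5 - 1*5 = 5 - 5 = 0)
E(U) = 2 (E(U) = (U + U)/(U + 0) = (2*U)/U = 2)
k = √879 (k = √(877 + 2) = √879 ≈ 29.648)
k*5 = √879*5 = 5*√879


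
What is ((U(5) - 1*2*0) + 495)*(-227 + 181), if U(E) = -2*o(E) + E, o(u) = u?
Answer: -22540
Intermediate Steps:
U(E) = -E (U(E) = -2*E + E = -E)
((U(5) - 1*2*0) + 495)*(-227 + 181) = ((-1*5 - 1*2*0) + 495)*(-227 + 181) = ((-5 - 2*0) + 495)*(-46) = ((-5 + 0) + 495)*(-46) = (-5 + 495)*(-46) = 490*(-46) = -22540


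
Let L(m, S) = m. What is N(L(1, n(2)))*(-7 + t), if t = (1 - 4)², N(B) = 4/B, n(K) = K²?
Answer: 8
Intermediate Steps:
t = 9 (t = (-3)² = 9)
N(L(1, n(2)))*(-7 + t) = (4/1)*(-7 + 9) = (4*1)*2 = 4*2 = 8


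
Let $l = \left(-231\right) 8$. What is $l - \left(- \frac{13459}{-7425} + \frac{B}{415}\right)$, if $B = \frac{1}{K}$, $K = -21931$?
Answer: $- \frac{25001192995022}{13515527025} \approx -1849.8$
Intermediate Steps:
$l = -1848$
$B = - \frac{1}{21931}$ ($B = \frac{1}{-21931} = - \frac{1}{21931} \approx -4.5598 \cdot 10^{-5}$)
$l - \left(- \frac{13459}{-7425} + \frac{B}{415}\right) = -1848 - \left(- \frac{13459}{-7425} - \frac{1}{21931 \cdot 415}\right) = -1848 - \left(\left(-13459\right) \left(- \frac{1}{7425}\right) - \frac{1}{9101365}\right) = -1848 - \left(\frac{13459}{7425} - \frac{1}{9101365}\right) = -1848 - \frac{24499052822}{13515527025} = - \frac{25001192995022}{13515527025}$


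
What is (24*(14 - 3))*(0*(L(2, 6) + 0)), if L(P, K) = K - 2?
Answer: 0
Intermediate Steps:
L(P, K) = -2 + K
(24*(14 - 3))*(0*(L(2, 6) + 0)) = (24*(14 - 3))*(0*((-2 + 6) + 0)) = (24*11)*(0*(4 + 0)) = 264*(0*4) = 264*0 = 0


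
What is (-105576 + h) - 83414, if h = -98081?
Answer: -287071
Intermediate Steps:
(-105576 + h) - 83414 = (-105576 - 98081) - 83414 = -203657 - 83414 = -287071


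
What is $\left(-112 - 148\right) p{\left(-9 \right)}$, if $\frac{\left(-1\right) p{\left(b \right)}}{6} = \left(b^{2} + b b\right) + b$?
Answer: $238680$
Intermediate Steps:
$p{\left(b \right)} = - 12 b^{2} - 6 b$ ($p{\left(b \right)} = - 6 \left(\left(b^{2} + b b\right) + b\right) = - 6 \left(\left(b^{2} + b^{2}\right) + b\right) = - 6 \left(2 b^{2} + b\right) = - 6 \left(b + 2 b^{2}\right) = - 12 b^{2} - 6 b$)
$\left(-112 - 148\right) p{\left(-9 \right)} = \left(-112 - 148\right) \left(\left(-6\right) \left(-9\right) \left(1 + 2 \left(-9\right)\right)\right) = - 260 \left(\left(-6\right) \left(-9\right) \left(1 - 18\right)\right) = - 260 \left(\left(-6\right) \left(-9\right) \left(-17\right)\right) = \left(-260\right) \left(-918\right) = 238680$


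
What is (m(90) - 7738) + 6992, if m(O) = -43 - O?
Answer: -879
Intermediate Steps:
(m(90) - 7738) + 6992 = ((-43 - 1*90) - 7738) + 6992 = ((-43 - 90) - 7738) + 6992 = (-133 - 7738) + 6992 = -7871 + 6992 = -879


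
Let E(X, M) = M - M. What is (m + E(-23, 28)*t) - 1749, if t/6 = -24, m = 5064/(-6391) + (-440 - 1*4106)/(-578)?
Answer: -3217338004/1846999 ≈ -1741.9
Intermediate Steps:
E(X, M) = 0
m = 13063247/1846999 (m = 5064*(-1/6391) + (-440 - 4106)*(-1/578) = -5064/6391 - 4546*(-1/578) = -5064/6391 + 2273/289 = 13063247/1846999 ≈ 7.0727)
t = -144 (t = 6*(-24) = -144)
(m + E(-23, 28)*t) - 1749 = (13063247/1846999 + 0*(-144)) - 1749 = (13063247/1846999 + 0) - 1749 = 13063247/1846999 - 1749 = -3217338004/1846999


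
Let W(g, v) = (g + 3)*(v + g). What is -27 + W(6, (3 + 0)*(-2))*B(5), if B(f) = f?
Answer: -27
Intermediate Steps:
W(g, v) = (3 + g)*(g + v)
-27 + W(6, (3 + 0)*(-2))*B(5) = -27 + (6² + 3*6 + 3*((3 + 0)*(-2)) + 6*((3 + 0)*(-2)))*5 = -27 + (36 + 18 + 3*(3*(-2)) + 6*(3*(-2)))*5 = -27 + (36 + 18 + 3*(-6) + 6*(-6))*5 = -27 + (36 + 18 - 18 - 36)*5 = -27 + 0*5 = -27 + 0 = -27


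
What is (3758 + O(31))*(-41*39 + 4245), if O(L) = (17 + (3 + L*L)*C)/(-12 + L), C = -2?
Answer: 183873186/19 ≈ 9.6775e+6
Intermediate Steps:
O(L) = (11 - 2*L²)/(-12 + L) (O(L) = (17 + (3 + L*L)*(-2))/(-12 + L) = (17 + (3 + L²)*(-2))/(-12 + L) = (17 + (-6 - 2*L²))/(-12 + L) = (11 - 2*L²)/(-12 + L))
(3758 + O(31))*(-41*39 + 4245) = (3758 + (11 - 2*31²)/(-12 + 31))*(-41*39 + 4245) = (3758 + (11 - 2*961)/19)*(-1599 + 4245) = (3758 + (11 - 1922)/19)*2646 = (3758 + (1/19)*(-1911))*2646 = (3758 - 1911/19)*2646 = (69491/19)*2646 = 183873186/19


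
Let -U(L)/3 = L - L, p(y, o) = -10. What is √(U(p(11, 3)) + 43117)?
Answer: √43117 ≈ 207.65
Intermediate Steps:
U(L) = 0 (U(L) = -3*(L - L) = -3*0 = 0)
√(U(p(11, 3)) + 43117) = √(0 + 43117) = √43117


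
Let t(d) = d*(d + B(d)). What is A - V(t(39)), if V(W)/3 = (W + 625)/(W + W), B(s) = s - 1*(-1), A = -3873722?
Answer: -3978314347/1027 ≈ -3.8737e+6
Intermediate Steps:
B(s) = 1 + s (B(s) = s + 1 = 1 + s)
t(d) = d*(1 + 2*d) (t(d) = d*(d + (1 + d)) = d*(1 + 2*d))
V(W) = 3*(625 + W)/(2*W) (V(W) = 3*((W + 625)/(W + W)) = 3*((625 + W)/((2*W))) = 3*((625 + W)*(1/(2*W))) = 3*((625 + W)/(2*W)) = 3*(625 + W)/(2*W))
A - V(t(39)) = -3873722 - 3*(625 + 39*(1 + 2*39))/(2*(39*(1 + 2*39))) = -3873722 - 3*(625 + 39*(1 + 78))/(2*(39*(1 + 78))) = -3873722 - 3*(625 + 39*79)/(2*(39*79)) = -3873722 - 3*(625 + 3081)/(2*3081) = -3873722 - 3*3706/(2*3081) = -3873722 - 1*1853/1027 = -3873722 - 1853/1027 = -3978314347/1027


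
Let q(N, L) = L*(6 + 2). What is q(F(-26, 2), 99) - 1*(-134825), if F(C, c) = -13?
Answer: 135617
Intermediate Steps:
q(N, L) = 8*L (q(N, L) = L*8 = 8*L)
q(F(-26, 2), 99) - 1*(-134825) = 8*99 - 1*(-134825) = 792 + 134825 = 135617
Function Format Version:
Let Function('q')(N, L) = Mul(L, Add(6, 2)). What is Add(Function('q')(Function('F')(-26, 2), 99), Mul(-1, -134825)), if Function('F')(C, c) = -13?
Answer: 135617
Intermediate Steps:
Function('q')(N, L) = Mul(8, L) (Function('q')(N, L) = Mul(L, 8) = Mul(8, L))
Add(Function('q')(Function('F')(-26, 2), 99), Mul(-1, -134825)) = Add(Mul(8, 99), Mul(-1, -134825)) = Add(792, 134825) = 135617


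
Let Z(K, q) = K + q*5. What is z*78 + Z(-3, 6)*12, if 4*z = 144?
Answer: 3132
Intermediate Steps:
z = 36 (z = (¼)*144 = 36)
Z(K, q) = K + 5*q
z*78 + Z(-3, 6)*12 = 36*78 + (-3 + 5*6)*12 = 2808 + (-3 + 30)*12 = 2808 + 27*12 = 2808 + 324 = 3132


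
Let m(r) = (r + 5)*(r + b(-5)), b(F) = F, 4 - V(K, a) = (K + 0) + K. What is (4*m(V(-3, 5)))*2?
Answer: 600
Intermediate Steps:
V(K, a) = 4 - 2*K (V(K, a) = 4 - ((K + 0) + K) = 4 - (K + K) = 4 - 2*K)
m(r) = (-5 + r)*(5 + r) (m(r) = (r + 5)*(r - 5) = (5 + r)*(-5 + r) = (-5 + r)*(5 + r))
(4*m(V(-3, 5)))*2 = (4*(-25 + (4 - 2*(-3))²))*2 = (4*(-25 + (4 + 6)²))*2 = (4*(-25 + 10²))*2 = (4*(-25 + 100))*2 = (4*75)*2 = 300*2 = 600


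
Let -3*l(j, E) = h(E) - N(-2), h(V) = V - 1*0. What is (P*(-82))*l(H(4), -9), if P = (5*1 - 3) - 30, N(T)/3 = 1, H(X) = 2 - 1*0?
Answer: 9184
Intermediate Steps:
h(V) = V (h(V) = V + 0 = V)
H(X) = 2 (H(X) = 2 + 0 = 2)
N(T) = 3 (N(T) = 3*1 = 3)
l(j, E) = 1 - E/3 (l(j, E) = -(E - 1*3)/3 = -(E - 3)/3 = -(-3 + E)/3 = 1 - E/3)
P = -28 (P = (5 - 3) - 30 = 2 - 30 = -28)
(P*(-82))*l(H(4), -9) = (-28*(-82))*(1 - 1/3*(-9)) = 2296*(1 + 3) = 2296*4 = 9184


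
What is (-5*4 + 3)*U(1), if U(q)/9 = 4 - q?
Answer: -459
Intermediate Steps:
U(q) = 36 - 9*q (U(q) = 9*(4 - q) = 36 - 9*q)
(-5*4 + 3)*U(1) = (-5*4 + 3)*(36 - 9*1) = (-20 + 3)*(36 - 9) = -17*27 = -459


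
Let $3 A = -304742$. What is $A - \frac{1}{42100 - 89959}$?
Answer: $- \frac{1620516375}{15953} \approx -1.0158 \cdot 10^{5}$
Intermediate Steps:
$A = - \frac{304742}{3}$ ($A = \frac{1}{3} \left(-304742\right) = - \frac{304742}{3} \approx -1.0158 \cdot 10^{5}$)
$A - \frac{1}{42100 - 89959} = - \frac{304742}{3} - \frac{1}{42100 - 89959} = - \frac{304742}{3} - \frac{1}{-47859} = - \frac{304742}{3} - - \frac{1}{47859} = - \frac{304742}{3} + \frac{1}{47859} = - \frac{1620516375}{15953}$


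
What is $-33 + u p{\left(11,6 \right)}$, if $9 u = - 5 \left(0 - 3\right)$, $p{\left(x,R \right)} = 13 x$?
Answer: $\frac{616}{3} \approx 205.33$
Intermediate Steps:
$u = \frac{5}{3}$ ($u = \frac{\left(-5\right) \left(0 - 3\right)}{9} = \frac{\left(-5\right) \left(-3\right)}{9} = \frac{1}{9} \cdot 15 = \frac{5}{3} \approx 1.6667$)
$-33 + u p{\left(11,6 \right)} = -33 + \frac{5 \cdot 13 \cdot 11}{3} = -33 + \frac{5}{3} \cdot 143 = -33 + \frac{715}{3} = \frac{616}{3}$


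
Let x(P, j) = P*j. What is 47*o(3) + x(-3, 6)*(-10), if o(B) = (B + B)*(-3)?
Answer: -666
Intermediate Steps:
o(B) = -6*B (o(B) = (2*B)*(-3) = -6*B)
47*o(3) + x(-3, 6)*(-10) = 47*(-6*3) - 3*6*(-10) = 47*(-18) - 18*(-10) = -846 + 180 = -666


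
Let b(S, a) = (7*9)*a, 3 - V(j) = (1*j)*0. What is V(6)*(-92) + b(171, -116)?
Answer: -7584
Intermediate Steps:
V(j) = 3 (V(j) = 3 - 1*j*0 = 3 - j*0 = 3 - 1*0 = 3 + 0 = 3)
b(S, a) = 63*a
V(6)*(-92) + b(171, -116) = 3*(-92) + 63*(-116) = -276 - 7308 = -7584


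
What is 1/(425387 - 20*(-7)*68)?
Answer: 1/434907 ≈ 2.2993e-6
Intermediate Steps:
1/(425387 - 20*(-7)*68) = 1/(425387 + 140*68) = 1/(425387 + 9520) = 1/434907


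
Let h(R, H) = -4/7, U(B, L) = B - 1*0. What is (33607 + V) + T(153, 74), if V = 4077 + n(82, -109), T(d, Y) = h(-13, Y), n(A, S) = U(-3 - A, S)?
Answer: 263189/7 ≈ 37598.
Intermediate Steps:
U(B, L) = B (U(B, L) = B + 0 = B)
n(A, S) = -3 - A
h(R, H) = -4/7 (h(R, H) = -4*1/7 = -4/7)
T(d, Y) = -4/7
V = 3992 (V = 4077 + (-3 - 1*82) = 4077 + (-3 - 82) = 4077 - 85 = 3992)
(33607 + V) + T(153, 74) = (33607 + 3992) - 4/7 = 37599 - 4/7 = 263189/7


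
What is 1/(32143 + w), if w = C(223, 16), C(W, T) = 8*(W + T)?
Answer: 1/34055 ≈ 2.9364e-5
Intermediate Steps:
C(W, T) = 8*T + 8*W (C(W, T) = 8*(T + W) = 8*T + 8*W)
w = 1912 (w = 8*16 + 8*223 = 128 + 1784 = 1912)
1/(32143 + w) = 1/(32143 + 1912) = 1/34055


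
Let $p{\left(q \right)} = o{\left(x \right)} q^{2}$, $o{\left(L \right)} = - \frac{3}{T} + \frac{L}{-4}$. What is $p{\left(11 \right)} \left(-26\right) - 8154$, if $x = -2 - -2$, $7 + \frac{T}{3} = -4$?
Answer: $-8440$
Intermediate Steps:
$T = -33$ ($T = -21 + 3 \left(-4\right) = -21 - 12 = -33$)
$x = 0$ ($x = -2 + 2 = 0$)
$o{\left(L \right)} = \frac{1}{11} - \frac{L}{4}$ ($o{\left(L \right)} = - \frac{3}{-33} + \frac{L}{-4} = \left(-3\right) \left(- \frac{1}{33}\right) + L \left(- \frac{1}{4}\right) = \frac{1}{11} - \frac{L}{4}$)
$p{\left(q \right)} = \frac{q^{2}}{11}$ ($p{\left(q \right)} = \left(\frac{1}{11} - 0\right) q^{2} = \left(\frac{1}{11} + 0\right) q^{2} = \frac{q^{2}}{11}$)
$p{\left(11 \right)} \left(-26\right) - 8154 = \frac{11^{2}}{11} \left(-26\right) - 8154 = \frac{1}{11} \cdot 121 \left(-26\right) - 8154 = 11 \left(-26\right) - 8154 = -286 - 8154 = -8440$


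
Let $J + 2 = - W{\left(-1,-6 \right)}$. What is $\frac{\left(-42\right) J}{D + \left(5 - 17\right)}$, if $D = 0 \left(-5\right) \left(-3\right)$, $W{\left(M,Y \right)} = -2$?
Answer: $0$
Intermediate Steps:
$J = 0$ ($J = -2 - -2 = -2 + 2 = 0$)
$D = 0$ ($D = 0 \left(-3\right) = 0$)
$\frac{\left(-42\right) J}{D + \left(5 - 17\right)} = \frac{\left(-42\right) 0}{0 + \left(5 - 17\right)} = \frac{0}{0 - 12} = \frac{0}{-12} = 0 \left(- \frac{1}{12}\right) = 0$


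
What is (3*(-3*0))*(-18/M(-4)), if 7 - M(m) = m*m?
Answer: 0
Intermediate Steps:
M(m) = 7 - m² (M(m) = 7 - m*m = 7 - m²)
(3*(-3*0))*(-18/M(-4)) = (3*(-3*0))*(-18/(7 - 1*(-4)²)) = (3*0)*(-18/(7 - 1*16)) = 0*(-18/(7 - 16)) = 0*(-18/(-9)) = 0*(-18*(-⅑)) = 0*2 = 0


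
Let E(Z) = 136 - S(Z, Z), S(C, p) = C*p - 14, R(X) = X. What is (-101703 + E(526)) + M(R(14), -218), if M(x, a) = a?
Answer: -378447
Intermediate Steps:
S(C, p) = -14 + C*p
E(Z) = 150 - Z**2 (E(Z) = 136 - (-14 + Z*Z) = 136 - (-14 + Z**2) = 136 + (14 - Z**2) = 150 - Z**2)
(-101703 + E(526)) + M(R(14), -218) = (-101703 + (150 - 1*526**2)) - 218 = (-101703 + (150 - 1*276676)) - 218 = (-101703 + (150 - 276676)) - 218 = (-101703 - 276526) - 218 = -378229 - 218 = -378447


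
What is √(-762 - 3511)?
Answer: I*√4273 ≈ 65.368*I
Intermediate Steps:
√(-762 - 3511) = √(-4273) = I*√4273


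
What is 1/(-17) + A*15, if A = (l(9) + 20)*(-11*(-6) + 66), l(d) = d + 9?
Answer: 1279079/17 ≈ 75240.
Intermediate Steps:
l(d) = 9 + d
A = 5016 (A = ((9 + 9) + 20)*(-11*(-6) + 66) = (18 + 20)*(66 + 66) = 38*132 = 5016)
1/(-17) + A*15 = 1/(-17) + 5016*15 = -1/17 + 75240 = 1279079/17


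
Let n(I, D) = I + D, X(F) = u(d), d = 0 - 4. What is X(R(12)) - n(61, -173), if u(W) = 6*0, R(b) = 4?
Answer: 112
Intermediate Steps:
d = -4
u(W) = 0
X(F) = 0
n(I, D) = D + I
X(R(12)) - n(61, -173) = 0 - (-173 + 61) = 0 - 1*(-112) = 0 + 112 = 112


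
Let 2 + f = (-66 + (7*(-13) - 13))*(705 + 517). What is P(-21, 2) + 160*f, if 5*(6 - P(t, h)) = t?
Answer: -166193549/5 ≈ -3.3239e+7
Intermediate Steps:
P(t, h) = 6 - t/5
f = -207742 (f = -2 + (-66 + (7*(-13) - 13))*(705 + 517) = -2 + (-66 + (-91 - 13))*1222 = -2 + (-66 - 104)*1222 = -2 - 170*1222 = -2 - 207740 = -207742)
P(-21, 2) + 160*f = (6 - ⅕*(-21)) + 160*(-207742) = (6 + 21/5) - 33238720 = 51/5 - 33238720 = -166193549/5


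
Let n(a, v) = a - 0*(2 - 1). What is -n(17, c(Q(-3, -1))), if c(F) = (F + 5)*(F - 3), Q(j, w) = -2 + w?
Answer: -17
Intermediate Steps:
c(F) = (-3 + F)*(5 + F) (c(F) = (5 + F)*(-3 + F) = (-3 + F)*(5 + F))
n(a, v) = a (n(a, v) = a - 0 = a - 1*0 = a + 0 = a)
-n(17, c(Q(-3, -1))) = -1*17 = -17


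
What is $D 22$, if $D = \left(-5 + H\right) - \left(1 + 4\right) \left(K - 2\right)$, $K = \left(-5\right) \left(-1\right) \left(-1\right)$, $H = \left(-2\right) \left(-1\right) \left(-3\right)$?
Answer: $528$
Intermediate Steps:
$H = -6$ ($H = 2 \left(-3\right) = -6$)
$K = -5$ ($K = 5 \left(-1\right) = -5$)
$D = 24$ ($D = \left(-5 - 6\right) - \left(1 + 4\right) \left(-5 - 2\right) = -11 - 5 \left(-7\right) = -11 - -35 = -11 + 35 = 24$)
$D 22 = 24 \cdot 22 = 528$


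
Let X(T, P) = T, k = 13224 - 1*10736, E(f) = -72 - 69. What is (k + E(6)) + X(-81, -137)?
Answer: 2266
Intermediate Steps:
E(f) = -141
k = 2488 (k = 13224 - 10736 = 2488)
(k + E(6)) + X(-81, -137) = (2488 - 141) - 81 = 2347 - 81 = 2266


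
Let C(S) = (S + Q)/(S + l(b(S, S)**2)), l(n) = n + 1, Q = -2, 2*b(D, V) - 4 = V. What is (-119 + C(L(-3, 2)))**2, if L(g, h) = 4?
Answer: 6235009/441 ≈ 14138.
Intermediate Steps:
b(D, V) = 2 + V/2
l(n) = 1 + n
C(S) = (-2 + S)/(1 + S + (2 + S/2)**2) (C(S) = (S - 2)/(S + (1 + (2 + S/2)**2)) = (-2 + S)/(1 + S + (2 + S/2)**2))
(-119 + C(L(-3, 2)))**2 = (-119 + 4*(-2 + 4)/(20 + 4**2 + 12*4))**2 = (-119 + 4*2/(20 + 16 + 48))**2 = (-119 + 4*2/84)**2 = (-119 + 4*(1/84)*2)**2 = (-119 + 2/21)**2 = (-2497/21)**2 = 6235009/441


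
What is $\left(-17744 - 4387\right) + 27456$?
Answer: $5325$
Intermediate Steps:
$\left(-17744 - 4387\right) + 27456 = -22131 + 27456 = 5325$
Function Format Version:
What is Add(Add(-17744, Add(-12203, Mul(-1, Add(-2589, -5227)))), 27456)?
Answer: 5325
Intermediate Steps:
Add(Add(-17744, Add(-12203, Mul(-1, Add(-2589, -5227)))), 27456) = Add(Add(-17744, Add(-12203, Mul(-1, -7816))), 27456) = Add(Add(-17744, Add(-12203, 7816)), 27456) = Add(Add(-17744, -4387), 27456) = Add(-22131, 27456) = 5325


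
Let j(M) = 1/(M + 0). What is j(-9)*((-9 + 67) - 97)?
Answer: 13/3 ≈ 4.3333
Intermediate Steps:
j(M) = 1/M
j(-9)*((-9 + 67) - 97) = ((-9 + 67) - 97)/(-9) = -(58 - 97)/9 = -⅑*(-39) = 13/3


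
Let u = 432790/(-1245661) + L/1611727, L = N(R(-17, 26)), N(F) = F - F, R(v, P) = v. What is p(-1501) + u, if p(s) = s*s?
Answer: 2806475045871/1245661 ≈ 2.2530e+6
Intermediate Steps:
N(F) = 0
L = 0
p(s) = s²
u = -432790/1245661 (u = 432790/(-1245661) + 0/1611727 = 432790*(-1/1245661) + 0*(1/1611727) = -432790/1245661 + 0 = -432790/1245661 ≈ -0.34744)
p(-1501) + u = (-1501)² - 432790/1245661 = 2253001 - 432790/1245661 = 2806475045871/1245661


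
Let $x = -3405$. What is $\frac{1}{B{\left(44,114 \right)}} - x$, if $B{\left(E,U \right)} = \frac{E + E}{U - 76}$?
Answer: $\frac{149839}{44} \approx 3405.4$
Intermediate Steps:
$B{\left(E,U \right)} = \frac{2 E}{-76 + U}$
$\frac{1}{B{\left(44,114 \right)}} - x = \frac{1}{2 \cdot 44 \frac{1}{-76 + 114}} - -3405 = \frac{1}{2 \cdot 44 \cdot \frac{1}{38}} + 3405 = \frac{1}{\frac{44}{19}} + 3405 = \frac{19}{44} + 3405 = \frac{149839}{44}$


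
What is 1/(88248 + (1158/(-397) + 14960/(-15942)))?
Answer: 3164487/279247448798 ≈ 1.1332e-5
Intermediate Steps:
1/(88248 + (1158/(-397) + 14960/(-15942))) = 1/(88248 + (1158*(-1/397) + 14960*(-1/15942))) = 1/(88248 + (-1158/397 - 7480/7971)) = 1/(88248 - 12199978/3164487) = 1/(279247448798/3164487) = 3164487/279247448798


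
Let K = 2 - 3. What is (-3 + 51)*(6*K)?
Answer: -288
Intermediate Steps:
K = -1
(-3 + 51)*(6*K) = (-3 + 51)*(6*(-1)) = 48*(-6) = -288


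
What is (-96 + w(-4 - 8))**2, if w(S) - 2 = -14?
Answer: 11664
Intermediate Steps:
w(S) = -12 (w(S) = 2 - 14 = -12)
(-96 + w(-4 - 8))**2 = (-96 - 12)**2 = (-108)**2 = 11664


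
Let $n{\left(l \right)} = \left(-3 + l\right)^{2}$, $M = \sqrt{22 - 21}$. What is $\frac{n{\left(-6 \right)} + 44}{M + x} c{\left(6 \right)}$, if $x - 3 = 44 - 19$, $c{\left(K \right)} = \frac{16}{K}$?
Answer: $\frac{1000}{87} \approx 11.494$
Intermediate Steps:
$M = 1$ ($M = \sqrt{1} = 1$)
$x = 28$ ($x = 3 + \left(44 - 19\right) = 3 + 25 = 28$)
$\frac{n{\left(-6 \right)} + 44}{M + x} c{\left(6 \right)} = \frac{\left(-3 - 6\right)^{2} + 44}{1 + 28} \cdot \frac{16}{6} = \frac{\left(-9\right)^{2} + 44}{29} \cdot 16 \cdot \frac{1}{6} = \left(81 + 44\right) \frac{1}{29} \cdot \frac{8}{3} = 125 \cdot \frac{1}{29} \cdot \frac{8}{3} = \frac{125}{29} \cdot \frac{8}{3} = \frac{1000}{87}$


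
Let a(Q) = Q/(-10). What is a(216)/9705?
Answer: -36/16175 ≈ -0.0022257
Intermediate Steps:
a(Q) = -Q/10 (a(Q) = Q*(-⅒) = -Q/10)
a(216)/9705 = -⅒*216/9705 = -108/5*1/9705 = -36/16175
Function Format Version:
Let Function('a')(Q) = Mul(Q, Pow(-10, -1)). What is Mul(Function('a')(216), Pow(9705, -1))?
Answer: Rational(-36, 16175) ≈ -0.0022257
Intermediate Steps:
Function('a')(Q) = Mul(Rational(-1, 10), Q) (Function('a')(Q) = Mul(Q, Rational(-1, 10)) = Mul(Rational(-1, 10), Q))
Mul(Function('a')(216), Pow(9705, -1)) = Mul(Mul(Rational(-1, 10), 216), Pow(9705, -1)) = Mul(Rational(-108, 5), Rational(1, 9705)) = Rational(-36, 16175)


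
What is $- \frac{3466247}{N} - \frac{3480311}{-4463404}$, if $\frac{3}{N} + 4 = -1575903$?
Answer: $\frac{24381268075028923649}{13390212} \approx 1.8208 \cdot 10^{12}$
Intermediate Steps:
$N = - \frac{3}{1575907}$ ($N = \frac{3}{-4 - 1575903} = \frac{3}{-1575907} = 3 \left(- \frac{1}{1575907}\right) = - \frac{3}{1575907} \approx -1.9037 \cdot 10^{-6}$)
$- \frac{3466247}{N} - \frac{3480311}{-4463404} = - \frac{3466247}{- \frac{3}{1575907}} - \frac{3480311}{-4463404} = \left(-3466247\right) \left(- \frac{1575907}{3}\right) - - \frac{3480311}{4463404} = \frac{5462482911029}{3} + \frac{3480311}{4463404} = \frac{24381268075028923649}{13390212}$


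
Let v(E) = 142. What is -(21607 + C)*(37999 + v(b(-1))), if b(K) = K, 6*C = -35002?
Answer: -1804832120/3 ≈ -6.0161e+8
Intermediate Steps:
C = -17501/3 (C = (1/6)*(-35002) = -17501/3 ≈ -5833.7)
-(21607 + C)*(37999 + v(b(-1))) = -(21607 - 17501/3)*(37999 + 142) = -47320*38141/3 = -1*1804832120/3 = -1804832120/3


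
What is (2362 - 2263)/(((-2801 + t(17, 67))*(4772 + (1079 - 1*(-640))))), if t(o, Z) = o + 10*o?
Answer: -99/16967474 ≈ -5.8347e-6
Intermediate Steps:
t(o, Z) = 11*o
(2362 - 2263)/(((-2801 + t(17, 67))*(4772 + (1079 - 1*(-640))))) = (2362 - 2263)/(((-2801 + 11*17)*(4772 + (1079 - 1*(-640))))) = 99/(((-2801 + 187)*(4772 + (1079 + 640)))) = 99/((-2614*(4772 + 1719))) = 99/((-2614*6491)) = 99/(-16967474) = 99*(-1/16967474) = -99/16967474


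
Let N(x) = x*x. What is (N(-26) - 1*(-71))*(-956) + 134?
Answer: -713998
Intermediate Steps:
N(x) = x²
(N(-26) - 1*(-71))*(-956) + 134 = ((-26)² - 1*(-71))*(-956) + 134 = (676 + 71)*(-956) + 134 = 747*(-956) + 134 = -714132 + 134 = -713998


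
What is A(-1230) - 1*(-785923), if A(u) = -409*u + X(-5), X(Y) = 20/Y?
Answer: 1288989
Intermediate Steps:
A(u) = -4 - 409*u (A(u) = -409*u + 20/(-5) = -409*u + 20*(-⅕) = -409*u - 4 = -4 - 409*u)
A(-1230) - 1*(-785923) = (-4 - 409*(-1230)) - 1*(-785923) = (-4 + 503070) + 785923 = 503066 + 785923 = 1288989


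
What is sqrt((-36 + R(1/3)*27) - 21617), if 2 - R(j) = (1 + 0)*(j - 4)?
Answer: 10*I*sqrt(215) ≈ 146.63*I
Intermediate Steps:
R(j) = 6 - j (R(j) = 2 - (1 + 0)*(j - 4) = 2 - (-4 + j) = 2 + (4 - j) = 6 - j)
sqrt((-36 + R(1/3)*27) - 21617) = sqrt((-36 + (6 - 1/3)*27) - 21617) = sqrt((-36 + (17/3)*27) - 21617) = sqrt((-36 + 153) - 21617) = sqrt(117 - 21617) = sqrt(-21500) = 10*I*sqrt(215)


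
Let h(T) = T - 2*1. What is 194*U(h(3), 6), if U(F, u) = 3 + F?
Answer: 776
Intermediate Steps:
h(T) = -2 + T (h(T) = T - 2 = -2 + T)
194*U(h(3), 6) = 194*(3 + (-2 + 3)) = 194*(3 + 1) = 194*4 = 776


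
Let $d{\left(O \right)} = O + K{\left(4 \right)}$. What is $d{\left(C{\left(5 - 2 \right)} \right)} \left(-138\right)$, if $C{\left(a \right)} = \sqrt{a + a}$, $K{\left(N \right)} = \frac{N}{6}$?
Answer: $-92 - 138 \sqrt{6} \approx -430.03$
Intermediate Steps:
$K{\left(N \right)} = \frac{N}{6}$ ($K{\left(N \right)} = N \frac{1}{6} = \frac{N}{6}$)
$C{\left(a \right)} = \sqrt{2} \sqrt{a}$ ($C{\left(a \right)} = \sqrt{2 a} = \sqrt{2} \sqrt{a}$)
$d{\left(O \right)} = \frac{2}{3} + O$ ($d{\left(O \right)} = O + \frac{1}{6} \cdot 4 = O + \frac{2}{3} = \frac{2}{3} + O$)
$d{\left(C{\left(5 - 2 \right)} \right)} \left(-138\right) = \left(\frac{2}{3} + \sqrt{2} \sqrt{5 - 2}\right) \left(-138\right) = \left(\frac{2}{3} + \sqrt{2} \sqrt{3}\right) \left(-138\right) = \left(\frac{2}{3} + \sqrt{6}\right) \left(-138\right) = -92 - 138 \sqrt{6}$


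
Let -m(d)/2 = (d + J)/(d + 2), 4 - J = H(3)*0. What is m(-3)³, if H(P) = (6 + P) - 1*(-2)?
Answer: 8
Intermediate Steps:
H(P) = 8 + P (H(P) = (6 + P) + 2 = 8 + P)
J = 4 (J = 4 - (8 + 3)*0 = 4 - 11*0 = 4 - 1*0 = 4 + 0 = 4)
m(d) = -2*(4 + d)/(2 + d) (m(d) = -2*(d + 4)/(d + 2) = -2*(4 + d)/(2 + d))
m(-3)³ = (2*(-4 - 1*(-3))/(2 - 3))³ = (2*(-4 + 3)/(-1))³ = (2*(-1)*(-1))³ = 2³ = 8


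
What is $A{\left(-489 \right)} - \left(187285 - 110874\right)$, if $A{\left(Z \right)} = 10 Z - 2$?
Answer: $-81303$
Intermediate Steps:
$A{\left(Z \right)} = -2 + 10 Z$
$A{\left(-489 \right)} - \left(187285 - 110874\right) = \left(-2 + 10 \left(-489\right)\right) - \left(187285 - 110874\right) = \left(-2 - 4890\right) - \left(187285 - 110874\right) = -4892 - 76411 = -81303$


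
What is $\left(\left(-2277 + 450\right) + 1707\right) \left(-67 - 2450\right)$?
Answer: $302040$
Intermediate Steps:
$\left(\left(-2277 + 450\right) + 1707\right) \left(-67 - 2450\right) = \left(-1827 + 1707\right) \left(-2517\right) = \left(-120\right) \left(-2517\right) = 302040$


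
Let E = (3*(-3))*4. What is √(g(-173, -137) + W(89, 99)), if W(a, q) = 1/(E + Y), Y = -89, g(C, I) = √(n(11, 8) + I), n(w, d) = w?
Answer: √(-5 + 1875*I*√14)/25 ≈ 2.3682 + 2.3699*I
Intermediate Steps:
E = -36 (E = -9*4 = -36)
g(C, I) = √(11 + I)
W(a, q) = -1/125 (W(a, q) = 1/(-36 - 89) = 1/(-125) = -1/125)
√(g(-173, -137) + W(89, 99)) = √(√(11 - 137) - 1/125) = √(√(-126) - 1/125) = √(3*I*√14 - 1/125) = √(-1/125 + 3*I*√14)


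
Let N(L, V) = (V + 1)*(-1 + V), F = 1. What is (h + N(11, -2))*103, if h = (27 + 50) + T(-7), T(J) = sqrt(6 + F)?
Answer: 8240 + 103*sqrt(7) ≈ 8512.5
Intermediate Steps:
T(J) = sqrt(7) (T(J) = sqrt(6 + 1) = sqrt(7))
N(L, V) = (1 + V)*(-1 + V)
h = 77 + sqrt(7) (h = (27 + 50) + sqrt(7) = 77 + sqrt(7) ≈ 79.646)
(h + N(11, -2))*103 = ((77 + sqrt(7)) + (-1 + (-2)**2))*103 = ((77 + sqrt(7)) + (-1 + 4))*103 = ((77 + sqrt(7)) + 3)*103 = (80 + sqrt(7))*103 = 8240 + 103*sqrt(7)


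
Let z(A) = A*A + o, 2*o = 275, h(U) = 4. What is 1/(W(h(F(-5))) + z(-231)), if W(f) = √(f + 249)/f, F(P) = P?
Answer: 77816/4163039253 - 4*√253/45793431783 ≈ 1.8691e-5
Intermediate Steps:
o = 275/2 (o = (½)*275 = 275/2 ≈ 137.50)
z(A) = 275/2 + A² (z(A) = A*A + 275/2 = A² + 275/2 = 275/2 + A²)
W(f) = √(249 + f)/f
1/(W(h(F(-5))) + z(-231)) = 1/(√(249 + 4)/4 + (275/2 + (-231)²)) = 1/(√253/4 + (275/2 + 53361)) = 1/(√253/4 + 106997/2) = 1/(106997/2 + √253/4)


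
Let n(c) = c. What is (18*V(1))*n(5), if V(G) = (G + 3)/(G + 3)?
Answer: 90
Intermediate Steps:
V(G) = 1 (V(G) = (3 + G)/(3 + G) = 1)
(18*V(1))*n(5) = (18*1)*5 = 18*5 = 90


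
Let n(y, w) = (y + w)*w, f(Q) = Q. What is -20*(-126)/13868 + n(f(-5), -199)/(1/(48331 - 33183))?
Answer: 2132025437766/3467 ≈ 6.1495e+8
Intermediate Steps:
n(y, w) = w*(w + y) (n(y, w) = (w + y)*w = w*(w + y))
-20*(-126)/13868 + n(f(-5), -199)/(1/(48331 - 33183)) = -20*(-126)/13868 + (-199*(-199 - 5))/(1/(48331 - 33183)) = 2520*(1/13868) + (-199*(-204))/(1/15148) = 630/3467 + 40596/(1/15148) = 630/3467 + 40596*15148 = 630/3467 + 614948208 = 2132025437766/3467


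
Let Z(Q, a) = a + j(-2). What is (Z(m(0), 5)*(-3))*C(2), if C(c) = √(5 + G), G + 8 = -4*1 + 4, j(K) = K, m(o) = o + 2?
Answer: -9*I*√3 ≈ -15.588*I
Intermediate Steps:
m(o) = 2 + o
G = -8 (G = -8 + (-4*1 + 4) = -8 + (-4 + 4) = -8 + 0 = -8)
C(c) = I*√3 (C(c) = √(5 - 8) = √(-3) = I*√3)
Z(Q, a) = -2 + a (Z(Q, a) = a - 2 = -2 + a)
(Z(m(0), 5)*(-3))*C(2) = ((-2 + 5)*(-3))*(I*√3) = (3*(-3))*(I*√3) = -9*I*√3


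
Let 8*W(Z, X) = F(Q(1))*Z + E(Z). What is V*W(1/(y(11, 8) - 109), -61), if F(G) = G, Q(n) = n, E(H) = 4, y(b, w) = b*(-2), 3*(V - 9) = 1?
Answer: 3661/786 ≈ 4.6578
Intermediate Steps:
V = 28/3 (V = 9 + (⅓)*1 = 9 + ⅓ = 28/3 ≈ 9.3333)
y(b, w) = -2*b
W(Z, X) = ½ + Z/8 (W(Z, X) = (1*Z + 4)/8 = (Z + 4)/8 = (4 + Z)/8 = ½ + Z/8)
V*W(1/(y(11, 8) - 109), -61) = 28*(½ + 1/(8*(-2*11 - 109)))/3 = 28*(½ + 1/(8*(-22 - 109)))/3 = 28*(½ + (⅛)/(-131))/3 = 28*(½ + (⅛)*(-1/131))/3 = 28*(½ - 1/1048)/3 = (28/3)*(523/1048) = 3661/786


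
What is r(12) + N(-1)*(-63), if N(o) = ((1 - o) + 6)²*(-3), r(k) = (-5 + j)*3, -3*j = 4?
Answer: 12077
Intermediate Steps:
j = -4/3 (j = -⅓*4 = -4/3 ≈ -1.3333)
r(k) = -19 (r(k) = (-5 - 4/3)*3 = -19/3*3 = -19)
N(o) = -3*(7 - o)² (N(o) = (7 - o)²*(-3) = -3*(7 - o)²)
r(12) + N(-1)*(-63) = -19 - 3*(-7 - 1)²*(-63) = -19 - 3*(-8)²*(-63) = -19 - 3*64*(-63) = -19 - 192*(-63) = -19 + 12096 = 12077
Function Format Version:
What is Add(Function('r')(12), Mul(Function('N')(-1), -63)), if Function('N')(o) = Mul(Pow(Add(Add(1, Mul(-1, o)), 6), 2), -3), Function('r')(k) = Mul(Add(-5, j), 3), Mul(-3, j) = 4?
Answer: 12077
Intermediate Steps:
j = Rational(-4, 3) (j = Mul(Rational(-1, 3), 4) = Rational(-4, 3) ≈ -1.3333)
Function('r')(k) = -19 (Function('r')(k) = Mul(Add(-5, Rational(-4, 3)), 3) = Mul(Rational(-19, 3), 3) = -19)
Function('N')(o) = Mul(-3, Pow(Add(7, Mul(-1, o)), 2)) (Function('N')(o) = Mul(Pow(Add(7, Mul(-1, o)), 2), -3) = Mul(-3, Pow(Add(7, Mul(-1, o)), 2)))
Add(Function('r')(12), Mul(Function('N')(-1), -63)) = Add(-19, Mul(Mul(-3, Pow(Add(-7, -1), 2)), -63)) = Add(-19, Mul(Mul(-3, Pow(-8, 2)), -63)) = Add(-19, Mul(Mul(-3, 64), -63)) = Add(-19, Mul(-192, -63)) = Add(-19, 12096) = 12077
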